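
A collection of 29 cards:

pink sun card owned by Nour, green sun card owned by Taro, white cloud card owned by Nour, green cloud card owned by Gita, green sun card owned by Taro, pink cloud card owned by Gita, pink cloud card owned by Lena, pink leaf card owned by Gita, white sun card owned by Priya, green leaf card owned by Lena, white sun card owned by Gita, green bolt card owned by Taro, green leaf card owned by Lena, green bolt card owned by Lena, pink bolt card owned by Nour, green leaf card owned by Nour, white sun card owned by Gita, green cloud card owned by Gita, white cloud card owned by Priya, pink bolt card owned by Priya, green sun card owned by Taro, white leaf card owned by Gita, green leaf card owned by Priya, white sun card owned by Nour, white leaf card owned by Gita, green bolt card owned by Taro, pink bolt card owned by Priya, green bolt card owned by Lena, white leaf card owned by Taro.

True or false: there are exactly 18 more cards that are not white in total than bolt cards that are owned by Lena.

True

cards that are not white: 20.
bolt cards owned by Lena: 2.
The claim requires 20 − 2 (= 18) to equal 18, which holds.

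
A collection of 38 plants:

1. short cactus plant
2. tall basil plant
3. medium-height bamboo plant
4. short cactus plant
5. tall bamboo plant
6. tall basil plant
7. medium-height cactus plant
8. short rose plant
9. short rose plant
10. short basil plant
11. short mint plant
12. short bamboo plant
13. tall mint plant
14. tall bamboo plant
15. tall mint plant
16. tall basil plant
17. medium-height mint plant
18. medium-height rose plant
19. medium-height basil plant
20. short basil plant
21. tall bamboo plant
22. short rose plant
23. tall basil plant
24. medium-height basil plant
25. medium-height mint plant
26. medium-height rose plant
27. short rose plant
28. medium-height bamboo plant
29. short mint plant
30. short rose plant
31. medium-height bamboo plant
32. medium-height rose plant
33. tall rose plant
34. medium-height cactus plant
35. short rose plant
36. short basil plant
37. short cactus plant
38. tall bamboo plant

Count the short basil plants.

3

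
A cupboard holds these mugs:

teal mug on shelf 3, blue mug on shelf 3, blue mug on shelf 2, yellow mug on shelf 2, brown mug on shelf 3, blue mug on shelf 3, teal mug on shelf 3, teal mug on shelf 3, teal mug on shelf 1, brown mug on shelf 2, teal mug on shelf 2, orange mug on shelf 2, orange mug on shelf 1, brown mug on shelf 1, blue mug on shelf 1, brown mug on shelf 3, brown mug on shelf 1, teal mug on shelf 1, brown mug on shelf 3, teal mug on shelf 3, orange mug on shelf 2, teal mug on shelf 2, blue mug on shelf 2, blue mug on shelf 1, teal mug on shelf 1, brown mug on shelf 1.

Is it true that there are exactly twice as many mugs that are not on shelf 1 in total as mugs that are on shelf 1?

mugs that are not on shelf 1: 17.
mugs on shelf 1: 9.
The claim requires 17 = 2 × 9 = 18, which does not hold.

False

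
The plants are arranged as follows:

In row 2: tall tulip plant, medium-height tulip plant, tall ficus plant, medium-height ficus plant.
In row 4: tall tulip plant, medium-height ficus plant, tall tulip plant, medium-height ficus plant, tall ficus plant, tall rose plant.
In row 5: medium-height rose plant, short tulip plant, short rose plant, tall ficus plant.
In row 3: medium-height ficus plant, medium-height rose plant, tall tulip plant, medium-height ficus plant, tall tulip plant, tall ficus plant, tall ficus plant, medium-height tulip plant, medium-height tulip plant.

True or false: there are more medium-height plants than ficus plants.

|medium-height plants| = 10.
|ficus plants| = 10.
The claim requires 10 > 10, which does not hold.

False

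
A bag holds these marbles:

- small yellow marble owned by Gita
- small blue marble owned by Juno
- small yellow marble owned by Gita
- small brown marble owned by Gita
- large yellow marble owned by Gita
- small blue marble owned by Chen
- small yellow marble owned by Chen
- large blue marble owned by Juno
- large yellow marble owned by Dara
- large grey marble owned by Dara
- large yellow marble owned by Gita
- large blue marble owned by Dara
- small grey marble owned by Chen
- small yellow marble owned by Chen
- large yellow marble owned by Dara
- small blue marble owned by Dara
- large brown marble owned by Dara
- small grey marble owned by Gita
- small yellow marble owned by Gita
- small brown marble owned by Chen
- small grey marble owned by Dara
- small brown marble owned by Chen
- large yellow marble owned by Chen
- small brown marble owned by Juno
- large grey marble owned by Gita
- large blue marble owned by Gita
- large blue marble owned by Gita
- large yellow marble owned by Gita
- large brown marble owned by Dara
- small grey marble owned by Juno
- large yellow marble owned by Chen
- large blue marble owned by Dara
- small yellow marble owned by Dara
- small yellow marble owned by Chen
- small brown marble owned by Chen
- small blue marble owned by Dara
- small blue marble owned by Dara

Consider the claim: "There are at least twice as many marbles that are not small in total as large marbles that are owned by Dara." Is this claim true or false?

True

marbles that are not small: 16.
large marbles owned by Dara: 7.
The claim requires 16 ≥ 2 × 7 = 14, which holds.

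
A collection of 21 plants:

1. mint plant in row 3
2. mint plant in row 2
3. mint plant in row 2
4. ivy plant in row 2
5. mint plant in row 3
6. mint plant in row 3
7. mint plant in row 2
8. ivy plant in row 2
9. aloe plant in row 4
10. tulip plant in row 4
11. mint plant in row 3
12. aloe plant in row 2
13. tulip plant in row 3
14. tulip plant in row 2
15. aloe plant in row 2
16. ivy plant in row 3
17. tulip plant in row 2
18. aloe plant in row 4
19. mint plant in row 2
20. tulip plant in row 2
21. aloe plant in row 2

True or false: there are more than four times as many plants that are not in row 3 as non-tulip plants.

False

There are 15 plants that are not in row 3.
There are 16 non-tulip plants.
The claim requires 15 > 4 × 16 = 64, which does not hold.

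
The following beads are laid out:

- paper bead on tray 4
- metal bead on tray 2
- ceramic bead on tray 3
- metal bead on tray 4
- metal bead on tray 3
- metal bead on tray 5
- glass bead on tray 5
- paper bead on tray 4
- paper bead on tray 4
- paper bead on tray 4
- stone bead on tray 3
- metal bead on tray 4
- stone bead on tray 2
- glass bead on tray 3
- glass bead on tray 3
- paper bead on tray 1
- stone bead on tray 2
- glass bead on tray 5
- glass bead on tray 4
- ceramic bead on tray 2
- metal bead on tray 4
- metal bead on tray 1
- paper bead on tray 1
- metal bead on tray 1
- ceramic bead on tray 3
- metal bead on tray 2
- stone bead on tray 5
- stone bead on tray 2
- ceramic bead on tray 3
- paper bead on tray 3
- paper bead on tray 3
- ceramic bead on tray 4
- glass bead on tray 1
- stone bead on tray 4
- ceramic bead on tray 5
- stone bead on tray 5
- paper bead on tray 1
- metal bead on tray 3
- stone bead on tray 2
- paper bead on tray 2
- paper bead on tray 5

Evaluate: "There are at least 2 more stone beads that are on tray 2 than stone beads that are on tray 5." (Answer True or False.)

There are 4 stone beads on tray 2.
There are 2 stone beads on tray 5.
The claim requires 4 − 2 = 2 ≥ 2, which holds.

True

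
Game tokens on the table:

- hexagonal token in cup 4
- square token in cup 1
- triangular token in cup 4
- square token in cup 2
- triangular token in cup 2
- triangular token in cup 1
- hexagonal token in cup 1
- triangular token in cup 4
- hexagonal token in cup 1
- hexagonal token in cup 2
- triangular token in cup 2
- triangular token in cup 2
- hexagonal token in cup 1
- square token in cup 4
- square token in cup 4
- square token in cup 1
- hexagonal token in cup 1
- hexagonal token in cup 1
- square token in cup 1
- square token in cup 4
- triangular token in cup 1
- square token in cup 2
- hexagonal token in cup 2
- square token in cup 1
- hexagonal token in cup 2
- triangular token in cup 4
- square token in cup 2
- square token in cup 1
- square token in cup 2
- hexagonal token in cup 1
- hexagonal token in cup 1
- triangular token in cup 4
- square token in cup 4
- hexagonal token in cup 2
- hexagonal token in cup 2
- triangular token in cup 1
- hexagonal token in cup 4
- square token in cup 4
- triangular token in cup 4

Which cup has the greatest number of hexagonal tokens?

cup 1

Counts by cup (restricted to hexagonal tokens): cup 1→7, cup 2→5, cup 4→2.
The maximum is 7, held uniquely by cup 1.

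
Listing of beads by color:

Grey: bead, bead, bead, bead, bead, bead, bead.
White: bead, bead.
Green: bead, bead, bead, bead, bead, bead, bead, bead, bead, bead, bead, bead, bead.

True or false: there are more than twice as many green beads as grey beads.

False

There are 13 green beads.
There are 7 grey beads.
The claim requires 13 > 2 × 7 = 14, which does not hold.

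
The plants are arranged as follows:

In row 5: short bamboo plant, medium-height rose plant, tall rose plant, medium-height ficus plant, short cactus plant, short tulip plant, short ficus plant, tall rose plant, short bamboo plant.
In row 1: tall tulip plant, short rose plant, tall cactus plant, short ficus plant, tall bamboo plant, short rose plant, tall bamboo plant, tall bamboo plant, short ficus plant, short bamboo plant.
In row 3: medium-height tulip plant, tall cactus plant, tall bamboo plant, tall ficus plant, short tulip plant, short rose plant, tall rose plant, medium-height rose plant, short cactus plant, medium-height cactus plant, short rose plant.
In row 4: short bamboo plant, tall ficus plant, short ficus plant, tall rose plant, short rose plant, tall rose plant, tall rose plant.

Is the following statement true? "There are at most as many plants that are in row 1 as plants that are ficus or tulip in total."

True

There are 10 plants in row 1.
There are 11 plants that are ficus or tulip.
The claim requires 10 ≤ 11, which holds.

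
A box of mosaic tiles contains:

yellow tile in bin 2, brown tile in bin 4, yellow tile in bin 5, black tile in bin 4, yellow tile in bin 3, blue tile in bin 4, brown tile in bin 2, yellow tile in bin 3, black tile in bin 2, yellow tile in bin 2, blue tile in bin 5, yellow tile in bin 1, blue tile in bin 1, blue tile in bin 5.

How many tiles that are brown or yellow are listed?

8

brown: 2; yellow: 6; together 2 + 6 = 8.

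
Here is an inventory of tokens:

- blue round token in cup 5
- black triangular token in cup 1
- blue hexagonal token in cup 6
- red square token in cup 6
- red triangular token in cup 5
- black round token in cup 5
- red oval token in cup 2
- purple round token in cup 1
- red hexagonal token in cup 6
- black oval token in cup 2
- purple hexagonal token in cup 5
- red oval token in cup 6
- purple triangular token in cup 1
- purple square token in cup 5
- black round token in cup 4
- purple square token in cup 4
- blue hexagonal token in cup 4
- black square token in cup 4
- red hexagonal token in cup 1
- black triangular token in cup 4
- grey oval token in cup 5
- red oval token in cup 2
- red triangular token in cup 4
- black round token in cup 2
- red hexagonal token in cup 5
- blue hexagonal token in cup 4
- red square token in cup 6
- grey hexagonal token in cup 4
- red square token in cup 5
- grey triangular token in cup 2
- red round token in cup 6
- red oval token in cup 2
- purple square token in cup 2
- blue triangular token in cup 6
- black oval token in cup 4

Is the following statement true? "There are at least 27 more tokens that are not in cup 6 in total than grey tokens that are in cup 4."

tokens that are not in cup 6: 28.
grey tokens in cup 4: 1.
The claim requires 28 − 1 = 27 ≥ 27, which holds.

True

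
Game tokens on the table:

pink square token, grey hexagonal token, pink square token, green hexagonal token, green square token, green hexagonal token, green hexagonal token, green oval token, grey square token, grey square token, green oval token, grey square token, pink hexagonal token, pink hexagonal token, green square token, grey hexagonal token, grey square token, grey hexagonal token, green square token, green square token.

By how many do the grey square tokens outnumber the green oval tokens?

grey square tokens: 4.
green oval tokens: 2.
4 − 2 = 2.

2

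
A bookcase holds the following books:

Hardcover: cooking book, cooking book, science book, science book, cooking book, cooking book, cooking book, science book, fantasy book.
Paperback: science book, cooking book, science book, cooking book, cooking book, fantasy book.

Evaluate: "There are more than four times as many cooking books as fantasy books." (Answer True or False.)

False

cooking books: 8.
fantasy books: 2.
The claim requires 8 > 4 × 2 = 8, which does not hold.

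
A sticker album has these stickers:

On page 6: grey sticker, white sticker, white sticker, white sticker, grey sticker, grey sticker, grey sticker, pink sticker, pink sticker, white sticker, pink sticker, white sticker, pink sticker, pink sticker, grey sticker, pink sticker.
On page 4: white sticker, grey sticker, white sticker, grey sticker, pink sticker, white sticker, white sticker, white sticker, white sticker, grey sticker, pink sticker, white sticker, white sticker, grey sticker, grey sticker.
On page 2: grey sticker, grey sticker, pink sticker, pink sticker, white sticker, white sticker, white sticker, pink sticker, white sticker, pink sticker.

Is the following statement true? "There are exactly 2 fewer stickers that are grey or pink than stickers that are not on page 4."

True

stickers that are grey or pink: 24.
stickers that are not on page 4: 26.
The claim requires 26 − 24 (= 2) to equal 2, which holds.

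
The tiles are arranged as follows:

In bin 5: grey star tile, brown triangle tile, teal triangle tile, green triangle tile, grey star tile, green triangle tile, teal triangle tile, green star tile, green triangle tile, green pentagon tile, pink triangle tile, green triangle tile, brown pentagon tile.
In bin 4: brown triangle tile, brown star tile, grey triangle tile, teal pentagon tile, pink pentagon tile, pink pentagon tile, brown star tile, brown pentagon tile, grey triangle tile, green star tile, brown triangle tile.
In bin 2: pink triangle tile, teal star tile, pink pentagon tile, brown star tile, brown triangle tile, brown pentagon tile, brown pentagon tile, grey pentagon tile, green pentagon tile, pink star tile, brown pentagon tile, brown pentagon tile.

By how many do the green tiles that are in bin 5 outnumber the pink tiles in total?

0

green tiles in bin 5: 6.
pink tiles: 6.
6 − 6 = 0.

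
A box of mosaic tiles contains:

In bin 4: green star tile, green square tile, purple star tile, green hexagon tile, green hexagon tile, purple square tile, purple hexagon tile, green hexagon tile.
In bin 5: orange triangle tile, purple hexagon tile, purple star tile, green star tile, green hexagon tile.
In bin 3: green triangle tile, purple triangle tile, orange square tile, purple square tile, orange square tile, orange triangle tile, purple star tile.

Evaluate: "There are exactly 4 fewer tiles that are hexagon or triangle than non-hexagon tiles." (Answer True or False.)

tiles that are hexagon or triangle: 10.
non-hexagon tiles: 14.
The claim requires 14 − 10 (= 4) to equal 4, which holds.

True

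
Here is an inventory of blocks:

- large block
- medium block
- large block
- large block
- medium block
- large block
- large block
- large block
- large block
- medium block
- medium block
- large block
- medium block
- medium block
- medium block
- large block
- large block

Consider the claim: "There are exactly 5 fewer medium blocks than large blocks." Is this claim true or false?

False

medium blocks: 7.
large blocks: 10.
The claim requires 10 − 7 (= 3) to equal 5, which does not hold.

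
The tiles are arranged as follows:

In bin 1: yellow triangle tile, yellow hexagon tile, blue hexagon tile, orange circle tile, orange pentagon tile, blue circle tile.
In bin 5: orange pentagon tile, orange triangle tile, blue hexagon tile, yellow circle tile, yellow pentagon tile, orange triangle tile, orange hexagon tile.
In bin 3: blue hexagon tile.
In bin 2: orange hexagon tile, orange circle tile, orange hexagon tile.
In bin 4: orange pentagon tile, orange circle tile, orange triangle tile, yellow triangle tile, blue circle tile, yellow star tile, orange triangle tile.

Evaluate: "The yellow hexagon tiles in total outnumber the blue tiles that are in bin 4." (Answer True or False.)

False

|yellow hexagon tiles| = 1.
|blue tiles in bin 4| = 1.
The claim requires 1 > 1, which does not hold.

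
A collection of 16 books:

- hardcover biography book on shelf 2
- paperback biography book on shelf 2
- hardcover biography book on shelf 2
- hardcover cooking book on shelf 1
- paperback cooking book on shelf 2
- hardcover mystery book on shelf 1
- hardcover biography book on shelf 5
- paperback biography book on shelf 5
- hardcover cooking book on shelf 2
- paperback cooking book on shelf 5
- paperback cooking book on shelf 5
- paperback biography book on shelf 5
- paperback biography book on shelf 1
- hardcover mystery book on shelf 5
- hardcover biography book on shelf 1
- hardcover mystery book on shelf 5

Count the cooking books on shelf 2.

2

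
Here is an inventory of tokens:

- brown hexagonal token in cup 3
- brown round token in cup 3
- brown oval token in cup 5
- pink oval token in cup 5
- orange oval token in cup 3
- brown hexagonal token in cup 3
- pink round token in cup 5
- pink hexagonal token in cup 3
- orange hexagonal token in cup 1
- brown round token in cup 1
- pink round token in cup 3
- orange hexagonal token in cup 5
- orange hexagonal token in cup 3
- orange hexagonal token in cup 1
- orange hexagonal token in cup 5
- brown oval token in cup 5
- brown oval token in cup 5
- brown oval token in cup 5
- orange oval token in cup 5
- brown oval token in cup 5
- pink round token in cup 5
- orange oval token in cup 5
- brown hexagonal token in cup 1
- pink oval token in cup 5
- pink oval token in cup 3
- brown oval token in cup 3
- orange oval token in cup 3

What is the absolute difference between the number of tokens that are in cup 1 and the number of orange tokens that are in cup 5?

tokens in cup 1: 4. orange tokens in cup 5: 4.
|4 − 4| = 4 − 4 = 0.

0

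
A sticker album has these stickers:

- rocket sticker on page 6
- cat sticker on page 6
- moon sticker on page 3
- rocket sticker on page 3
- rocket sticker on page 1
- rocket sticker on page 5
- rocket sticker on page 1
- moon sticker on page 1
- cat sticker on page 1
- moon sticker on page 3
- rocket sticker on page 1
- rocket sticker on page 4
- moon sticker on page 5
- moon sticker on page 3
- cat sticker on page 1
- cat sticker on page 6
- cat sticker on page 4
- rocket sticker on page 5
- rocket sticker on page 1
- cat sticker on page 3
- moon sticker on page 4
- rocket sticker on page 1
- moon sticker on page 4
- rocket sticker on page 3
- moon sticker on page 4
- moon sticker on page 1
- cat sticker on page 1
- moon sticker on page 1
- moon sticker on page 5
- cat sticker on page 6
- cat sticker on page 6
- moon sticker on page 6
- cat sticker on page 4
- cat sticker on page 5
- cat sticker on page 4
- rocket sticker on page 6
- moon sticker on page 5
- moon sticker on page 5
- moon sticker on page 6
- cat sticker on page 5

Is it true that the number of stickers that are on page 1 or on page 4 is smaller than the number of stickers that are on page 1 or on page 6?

There are 18 stickers on page 1 or on page 4.
There are 19 stickers on page 1 or on page 6.
The claim requires 18 < 19, which holds.

True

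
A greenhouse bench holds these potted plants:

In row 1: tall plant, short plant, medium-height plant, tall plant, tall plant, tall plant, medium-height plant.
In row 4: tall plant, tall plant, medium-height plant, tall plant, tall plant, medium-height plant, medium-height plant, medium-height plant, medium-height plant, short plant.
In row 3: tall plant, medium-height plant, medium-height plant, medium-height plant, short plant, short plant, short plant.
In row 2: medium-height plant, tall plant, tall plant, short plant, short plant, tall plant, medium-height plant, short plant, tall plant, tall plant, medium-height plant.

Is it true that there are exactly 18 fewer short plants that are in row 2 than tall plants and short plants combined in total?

False

short plants in row 2: 3.
tall plants: 14; short plants: 8; combined: 14 + 8 = 22.
The claim requires 22 − 3 (= 19) to equal 18, which does not hold.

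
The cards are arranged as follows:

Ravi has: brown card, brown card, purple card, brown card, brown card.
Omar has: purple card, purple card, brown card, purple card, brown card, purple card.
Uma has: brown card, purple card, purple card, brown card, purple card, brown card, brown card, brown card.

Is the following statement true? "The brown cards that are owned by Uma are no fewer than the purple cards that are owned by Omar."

True

|brown cards owned by Uma| = 5.
|purple cards owned by Omar| = 4.
The claim requires 5 ≥ 4, which holds.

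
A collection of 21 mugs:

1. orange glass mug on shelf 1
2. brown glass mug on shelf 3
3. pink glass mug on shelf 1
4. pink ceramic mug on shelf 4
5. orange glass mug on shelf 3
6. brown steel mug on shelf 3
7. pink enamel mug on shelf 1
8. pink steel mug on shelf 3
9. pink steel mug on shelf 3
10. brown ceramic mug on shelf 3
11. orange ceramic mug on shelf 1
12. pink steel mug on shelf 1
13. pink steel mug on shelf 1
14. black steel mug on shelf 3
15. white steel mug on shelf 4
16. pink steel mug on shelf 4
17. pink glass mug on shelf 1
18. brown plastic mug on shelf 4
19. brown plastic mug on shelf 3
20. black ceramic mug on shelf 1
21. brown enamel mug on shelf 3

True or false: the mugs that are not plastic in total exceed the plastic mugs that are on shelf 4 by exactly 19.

False

There are 19 mugs that are not plastic.
There is 1 plastic mug on shelf 4.
The claim requires 19 − 1 (= 18) to equal 19, which does not hold.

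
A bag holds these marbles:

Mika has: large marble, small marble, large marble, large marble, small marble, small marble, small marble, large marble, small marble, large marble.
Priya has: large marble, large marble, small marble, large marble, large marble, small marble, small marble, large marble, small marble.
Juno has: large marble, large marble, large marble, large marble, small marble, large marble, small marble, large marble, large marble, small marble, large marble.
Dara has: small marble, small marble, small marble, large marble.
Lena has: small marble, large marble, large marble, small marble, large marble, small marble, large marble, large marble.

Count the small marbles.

18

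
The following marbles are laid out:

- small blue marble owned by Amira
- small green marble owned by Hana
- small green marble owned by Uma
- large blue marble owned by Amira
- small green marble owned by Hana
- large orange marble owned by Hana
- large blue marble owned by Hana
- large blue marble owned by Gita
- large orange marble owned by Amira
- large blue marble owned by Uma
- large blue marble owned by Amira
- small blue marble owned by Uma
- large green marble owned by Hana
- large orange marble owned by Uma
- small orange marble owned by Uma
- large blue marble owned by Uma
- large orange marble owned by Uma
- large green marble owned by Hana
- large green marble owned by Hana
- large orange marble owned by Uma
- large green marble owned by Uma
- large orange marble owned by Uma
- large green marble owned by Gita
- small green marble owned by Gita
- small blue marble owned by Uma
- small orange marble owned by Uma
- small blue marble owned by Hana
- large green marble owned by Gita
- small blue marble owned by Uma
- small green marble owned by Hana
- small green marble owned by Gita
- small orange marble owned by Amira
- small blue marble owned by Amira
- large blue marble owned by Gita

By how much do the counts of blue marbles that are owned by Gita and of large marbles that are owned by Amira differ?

blue marbles owned by Gita: 2. large marbles owned by Amira: 3.
|2 − 3| = 3 − 2 = 1.

1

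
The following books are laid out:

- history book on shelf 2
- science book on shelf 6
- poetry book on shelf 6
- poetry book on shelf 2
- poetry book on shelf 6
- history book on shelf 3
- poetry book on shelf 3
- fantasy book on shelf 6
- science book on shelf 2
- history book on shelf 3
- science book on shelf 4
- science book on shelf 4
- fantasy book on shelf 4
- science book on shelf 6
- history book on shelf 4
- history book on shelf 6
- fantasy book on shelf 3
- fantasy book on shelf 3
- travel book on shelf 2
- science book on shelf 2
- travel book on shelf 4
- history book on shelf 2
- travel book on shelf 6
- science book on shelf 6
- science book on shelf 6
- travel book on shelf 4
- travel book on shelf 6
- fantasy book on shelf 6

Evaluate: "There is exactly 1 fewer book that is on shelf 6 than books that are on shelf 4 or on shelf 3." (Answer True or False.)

False

books on shelf 6: 11.
books on shelf 4 or on shelf 3: 11.
The claim requires 11 − 11 (= 0) to equal 1, which does not hold.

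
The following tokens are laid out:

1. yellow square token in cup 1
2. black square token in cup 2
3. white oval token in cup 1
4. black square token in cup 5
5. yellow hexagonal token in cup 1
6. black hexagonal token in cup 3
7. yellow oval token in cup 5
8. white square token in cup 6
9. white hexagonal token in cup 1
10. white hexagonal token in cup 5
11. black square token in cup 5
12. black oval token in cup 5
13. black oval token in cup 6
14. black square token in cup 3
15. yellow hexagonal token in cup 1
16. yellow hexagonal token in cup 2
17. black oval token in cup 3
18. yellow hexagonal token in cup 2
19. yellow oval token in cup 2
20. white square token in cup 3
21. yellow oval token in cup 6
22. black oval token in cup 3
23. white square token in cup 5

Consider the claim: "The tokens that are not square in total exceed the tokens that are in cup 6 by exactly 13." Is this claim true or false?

False

tokens that are not square: 15.
tokens in cup 6: 3.
The claim requires 15 − 3 (= 12) to equal 13, which does not hold.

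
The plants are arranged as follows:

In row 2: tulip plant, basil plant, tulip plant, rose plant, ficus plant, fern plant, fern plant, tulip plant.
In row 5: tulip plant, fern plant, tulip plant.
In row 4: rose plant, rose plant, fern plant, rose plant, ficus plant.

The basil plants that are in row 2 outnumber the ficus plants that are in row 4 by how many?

0

basil plants in row 2: 1.
ficus plants in row 4: 1.
1 − 1 = 0.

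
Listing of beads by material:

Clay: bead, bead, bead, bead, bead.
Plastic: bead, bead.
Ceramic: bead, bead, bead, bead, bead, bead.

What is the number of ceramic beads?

6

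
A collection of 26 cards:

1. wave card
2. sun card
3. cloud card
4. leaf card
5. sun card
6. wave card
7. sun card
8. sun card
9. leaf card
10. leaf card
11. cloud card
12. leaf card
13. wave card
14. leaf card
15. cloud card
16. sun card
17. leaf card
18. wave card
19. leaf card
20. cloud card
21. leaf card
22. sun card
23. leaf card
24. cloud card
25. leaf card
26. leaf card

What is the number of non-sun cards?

Total cards: 26; with the excluded value: 6; remaining 26 − 6 = 20.

20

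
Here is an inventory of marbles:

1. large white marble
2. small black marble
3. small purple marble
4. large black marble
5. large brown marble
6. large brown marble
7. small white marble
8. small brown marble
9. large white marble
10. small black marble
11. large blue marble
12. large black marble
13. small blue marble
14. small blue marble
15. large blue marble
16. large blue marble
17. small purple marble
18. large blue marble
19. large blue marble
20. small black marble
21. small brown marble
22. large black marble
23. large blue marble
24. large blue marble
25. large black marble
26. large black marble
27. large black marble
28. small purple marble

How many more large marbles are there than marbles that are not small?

0

large marbles: 17.
marbles that are not small: 17.
17 − 17 = 0.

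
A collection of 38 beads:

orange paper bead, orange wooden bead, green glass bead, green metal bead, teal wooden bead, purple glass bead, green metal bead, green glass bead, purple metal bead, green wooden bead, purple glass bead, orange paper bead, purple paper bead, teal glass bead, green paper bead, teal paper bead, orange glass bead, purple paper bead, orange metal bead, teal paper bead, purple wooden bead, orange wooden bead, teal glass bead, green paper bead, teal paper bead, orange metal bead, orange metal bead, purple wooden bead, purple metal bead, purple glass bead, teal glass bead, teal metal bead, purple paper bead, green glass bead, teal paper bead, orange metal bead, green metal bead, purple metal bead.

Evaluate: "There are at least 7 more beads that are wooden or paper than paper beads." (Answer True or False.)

There are 17 beads that are wooden or paper.
There are 11 paper beads.
The claim requires 17 − 11 = 6 ≥ 7, which does not hold.

False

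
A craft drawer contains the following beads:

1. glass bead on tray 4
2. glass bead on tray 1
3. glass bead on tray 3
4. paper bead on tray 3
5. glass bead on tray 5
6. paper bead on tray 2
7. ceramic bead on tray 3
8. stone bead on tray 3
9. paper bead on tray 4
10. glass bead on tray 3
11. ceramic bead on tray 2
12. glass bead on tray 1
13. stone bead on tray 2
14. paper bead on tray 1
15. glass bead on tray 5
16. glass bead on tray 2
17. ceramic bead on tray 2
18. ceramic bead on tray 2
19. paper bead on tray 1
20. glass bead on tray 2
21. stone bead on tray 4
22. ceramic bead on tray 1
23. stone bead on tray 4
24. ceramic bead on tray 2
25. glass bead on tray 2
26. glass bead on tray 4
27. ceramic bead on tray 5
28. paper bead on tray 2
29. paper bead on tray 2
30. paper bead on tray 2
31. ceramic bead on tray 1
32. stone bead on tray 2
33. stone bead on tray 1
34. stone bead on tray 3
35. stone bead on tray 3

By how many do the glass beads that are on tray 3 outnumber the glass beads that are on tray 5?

0

glass beads on tray 3: 2.
glass beads on tray 5: 2.
2 − 2 = 0.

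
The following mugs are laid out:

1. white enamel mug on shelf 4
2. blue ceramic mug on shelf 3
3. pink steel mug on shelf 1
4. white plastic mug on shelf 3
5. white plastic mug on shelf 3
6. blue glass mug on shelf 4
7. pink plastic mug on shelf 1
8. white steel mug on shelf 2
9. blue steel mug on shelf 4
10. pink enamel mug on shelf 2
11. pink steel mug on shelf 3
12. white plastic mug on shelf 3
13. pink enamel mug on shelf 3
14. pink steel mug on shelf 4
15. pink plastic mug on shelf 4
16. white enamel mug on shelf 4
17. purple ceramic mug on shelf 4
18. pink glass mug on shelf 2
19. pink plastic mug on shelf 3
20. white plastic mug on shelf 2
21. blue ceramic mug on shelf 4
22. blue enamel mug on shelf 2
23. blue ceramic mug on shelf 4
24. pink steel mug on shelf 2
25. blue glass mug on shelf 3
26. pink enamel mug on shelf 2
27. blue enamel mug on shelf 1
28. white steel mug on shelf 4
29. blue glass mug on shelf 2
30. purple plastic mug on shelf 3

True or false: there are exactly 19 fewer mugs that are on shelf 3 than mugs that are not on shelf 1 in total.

There are 9 mugs on shelf 3.
There are 27 mugs that are not on shelf 1.
The claim requires 27 − 9 (= 18) to equal 19, which does not hold.

False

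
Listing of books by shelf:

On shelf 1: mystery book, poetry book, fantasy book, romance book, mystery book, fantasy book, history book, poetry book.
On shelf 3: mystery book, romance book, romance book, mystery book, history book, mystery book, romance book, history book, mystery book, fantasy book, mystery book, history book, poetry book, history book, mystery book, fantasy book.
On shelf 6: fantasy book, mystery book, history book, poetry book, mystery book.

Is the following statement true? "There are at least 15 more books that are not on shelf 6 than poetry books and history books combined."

False

There are 24 books that are not on shelf 6.
poetry books: 4; history books: 6; combined: 4 + 6 = 10.
The claim requires 24 − 10 = 14 ≥ 15, which does not hold.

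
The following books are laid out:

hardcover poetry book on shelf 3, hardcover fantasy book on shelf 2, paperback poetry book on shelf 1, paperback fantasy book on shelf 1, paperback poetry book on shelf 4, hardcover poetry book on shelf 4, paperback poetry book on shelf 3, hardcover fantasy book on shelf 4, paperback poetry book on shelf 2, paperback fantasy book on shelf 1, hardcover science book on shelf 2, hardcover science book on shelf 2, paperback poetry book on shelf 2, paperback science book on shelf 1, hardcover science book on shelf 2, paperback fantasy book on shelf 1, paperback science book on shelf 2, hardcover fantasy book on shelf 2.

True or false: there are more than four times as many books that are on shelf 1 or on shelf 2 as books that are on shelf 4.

True

There are 13 books on shelf 1 or on shelf 2.
There are 3 books on shelf 4.
The claim requires 13 > 4 × 3 = 12, which holds.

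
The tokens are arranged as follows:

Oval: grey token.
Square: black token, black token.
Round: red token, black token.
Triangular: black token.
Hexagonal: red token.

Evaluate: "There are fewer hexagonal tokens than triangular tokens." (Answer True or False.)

hexagonal tokens: 1.
triangular tokens: 1.
The claim requires 1 < 1, which does not hold.

False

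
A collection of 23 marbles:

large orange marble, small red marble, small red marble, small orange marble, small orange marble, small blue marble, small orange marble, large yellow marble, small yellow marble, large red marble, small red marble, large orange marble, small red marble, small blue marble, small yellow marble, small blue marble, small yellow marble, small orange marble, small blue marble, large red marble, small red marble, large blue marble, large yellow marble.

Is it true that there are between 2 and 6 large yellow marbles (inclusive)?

large yellow marbles: 2.
The claim requires 2 ≤ 2 ≤ 6, which holds.

True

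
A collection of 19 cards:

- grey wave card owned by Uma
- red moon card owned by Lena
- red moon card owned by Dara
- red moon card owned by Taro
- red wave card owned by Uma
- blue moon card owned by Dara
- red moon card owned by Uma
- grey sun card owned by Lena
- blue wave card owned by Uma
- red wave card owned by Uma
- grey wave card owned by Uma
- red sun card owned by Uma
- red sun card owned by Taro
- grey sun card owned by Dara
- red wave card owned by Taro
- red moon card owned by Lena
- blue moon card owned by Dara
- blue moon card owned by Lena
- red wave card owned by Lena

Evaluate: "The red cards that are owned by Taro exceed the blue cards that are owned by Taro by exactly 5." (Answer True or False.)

Count of red cards owned by Taro: 3.
Count of blue cards owned by Taro: 0.
The claim requires 3 − 0 (= 3) to equal 5, which does not hold.

False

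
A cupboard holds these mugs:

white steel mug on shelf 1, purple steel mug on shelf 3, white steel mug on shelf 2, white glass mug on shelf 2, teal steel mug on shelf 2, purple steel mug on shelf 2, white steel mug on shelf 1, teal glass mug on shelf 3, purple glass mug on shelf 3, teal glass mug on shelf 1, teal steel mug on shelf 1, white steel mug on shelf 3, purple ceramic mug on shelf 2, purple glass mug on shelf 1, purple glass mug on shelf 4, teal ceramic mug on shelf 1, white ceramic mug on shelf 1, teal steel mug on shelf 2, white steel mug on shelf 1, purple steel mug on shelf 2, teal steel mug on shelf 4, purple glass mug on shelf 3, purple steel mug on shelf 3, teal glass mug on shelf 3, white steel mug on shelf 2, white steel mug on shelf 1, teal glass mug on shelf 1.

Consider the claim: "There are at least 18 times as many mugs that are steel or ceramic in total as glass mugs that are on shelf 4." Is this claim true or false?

|mugs that are steel or ceramic| = 18.
|glass mugs on shelf 4| = 1.
The claim requires 18 ≥ 18 × 1 = 18, which holds.

True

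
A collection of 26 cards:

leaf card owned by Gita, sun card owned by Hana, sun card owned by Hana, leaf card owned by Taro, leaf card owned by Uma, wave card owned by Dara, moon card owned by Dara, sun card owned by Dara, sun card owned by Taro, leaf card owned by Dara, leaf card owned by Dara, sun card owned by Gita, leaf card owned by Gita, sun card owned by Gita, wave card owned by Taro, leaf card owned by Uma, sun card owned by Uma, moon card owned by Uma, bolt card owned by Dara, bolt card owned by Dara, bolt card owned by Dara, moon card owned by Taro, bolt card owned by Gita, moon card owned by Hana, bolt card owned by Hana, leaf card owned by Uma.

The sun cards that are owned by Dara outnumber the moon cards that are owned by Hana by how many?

0

sun cards owned by Dara: 1.
moon cards owned by Hana: 1.
1 − 1 = 0.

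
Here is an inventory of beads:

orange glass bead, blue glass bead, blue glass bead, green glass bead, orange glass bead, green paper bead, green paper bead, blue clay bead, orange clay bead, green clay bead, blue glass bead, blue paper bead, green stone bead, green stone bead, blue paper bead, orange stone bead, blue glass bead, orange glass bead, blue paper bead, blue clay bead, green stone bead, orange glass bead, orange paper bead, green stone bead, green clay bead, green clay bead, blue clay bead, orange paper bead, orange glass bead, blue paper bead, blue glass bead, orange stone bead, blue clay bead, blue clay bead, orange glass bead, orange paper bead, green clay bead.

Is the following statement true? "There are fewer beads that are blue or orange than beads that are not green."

|beads that are blue or orange| = 26.
|beads that are not green| = 26.
The claim requires 26 < 26, which does not hold.

False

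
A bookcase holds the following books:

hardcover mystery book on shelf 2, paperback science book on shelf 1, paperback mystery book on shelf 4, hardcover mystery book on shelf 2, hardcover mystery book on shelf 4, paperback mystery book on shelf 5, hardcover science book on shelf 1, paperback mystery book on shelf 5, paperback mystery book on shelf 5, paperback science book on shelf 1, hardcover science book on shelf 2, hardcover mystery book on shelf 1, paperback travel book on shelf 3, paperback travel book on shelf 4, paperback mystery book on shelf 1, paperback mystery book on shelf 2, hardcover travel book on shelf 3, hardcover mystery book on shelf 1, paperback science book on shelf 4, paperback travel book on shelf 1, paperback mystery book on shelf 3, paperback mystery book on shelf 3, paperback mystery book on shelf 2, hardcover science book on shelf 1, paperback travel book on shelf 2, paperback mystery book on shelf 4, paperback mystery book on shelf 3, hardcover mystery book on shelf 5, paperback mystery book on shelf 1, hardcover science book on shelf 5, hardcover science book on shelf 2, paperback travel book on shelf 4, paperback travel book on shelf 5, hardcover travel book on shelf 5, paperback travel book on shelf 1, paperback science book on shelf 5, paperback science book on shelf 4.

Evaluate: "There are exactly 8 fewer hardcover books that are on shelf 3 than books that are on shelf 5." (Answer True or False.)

hardcover books on shelf 3: 1.
books on shelf 5: 8.
The claim requires 8 − 1 (= 7) to equal 8, which does not hold.

False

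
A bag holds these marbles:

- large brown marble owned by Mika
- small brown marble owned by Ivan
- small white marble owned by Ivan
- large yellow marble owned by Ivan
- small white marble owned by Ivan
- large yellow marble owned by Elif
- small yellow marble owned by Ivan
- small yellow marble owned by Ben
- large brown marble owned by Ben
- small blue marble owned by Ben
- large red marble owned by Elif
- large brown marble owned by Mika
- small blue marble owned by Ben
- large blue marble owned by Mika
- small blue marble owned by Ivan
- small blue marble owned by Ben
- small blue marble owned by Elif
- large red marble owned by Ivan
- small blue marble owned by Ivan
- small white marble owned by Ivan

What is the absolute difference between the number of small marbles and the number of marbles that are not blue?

1

small marbles: 12. marbles that are not blue: 13.
|12 − 13| = 13 − 12 = 1.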